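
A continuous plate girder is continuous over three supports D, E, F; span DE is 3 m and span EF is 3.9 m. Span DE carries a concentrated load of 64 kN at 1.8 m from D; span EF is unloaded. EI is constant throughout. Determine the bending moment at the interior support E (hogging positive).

M_E = 16.03 kN·m

Take M_E as the redundant. Released structure: two simple spans DE and EF with a hinge at E.
Rotations at E on the released spans (each span's end-slope, ×1/EI):
  span DE: point load 64 at a = 1.8: Pab(L + a)/(6LEI) = 36.86/EI
  relative rotation θ_0 = (36.86 + 0)/EI = 36.86/EI
A unit hogging moment at E produces rotation L₁/(3EI) + L₂/(3EI) = 2.3/EI.
Slope continuity at E: θ_0 = M_E·2.3/EI, so M_E = 36.86/2.3 = 16.03 kN·m (hogging).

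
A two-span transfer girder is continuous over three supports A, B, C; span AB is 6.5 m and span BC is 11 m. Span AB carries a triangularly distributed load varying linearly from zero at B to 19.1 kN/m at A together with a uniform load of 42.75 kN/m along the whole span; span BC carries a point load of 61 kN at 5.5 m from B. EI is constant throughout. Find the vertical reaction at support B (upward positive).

Insert a hinge at B; M_B is the redundant, and each span becomes simply supported.
Discontinuity in slope at B on the released structure — sum the simple-span end rotations:
  span AB: triangular load, peak 19.1: 7w₀L³/(360EI) = 102/EI
  span AB: UDL 42.75: wL³/(24EI) = 489.2/EI
  span BC: point load 61 at a = 5.5: Pab(L + b)/(6LEI) = 461.3/EI
  relative rotation θ_0 = (591.2 + 461.3)/EI = 1052/EI
A unit hogging moment at B produces rotation L₁/(3EI) + L₂/(3EI) = 5.833/EI.
Compatibility: M_B·(L₁+L₂)/(3EI) = θ_0, giving M_B = 180.4 kN·m (hogging).
Span AB, ΣM about A with M_B applied at B: R_B^{AB}·6.5 = 1038 + 180.4, so R_B^{AB} = 187.4 kN and R_A = 339.9 − 187.4 = 152.6 kN.
Span BC, ΣM about C: R_B^{BC}·11 = 335.5 + 180.4, so R_B^{BC} = 46.9 kN and R_C = 61 − 46.9 = 14.1 kN.
R_B = 187.4 + 46.9 = 234.3 kN.

R_B = 234.3 kN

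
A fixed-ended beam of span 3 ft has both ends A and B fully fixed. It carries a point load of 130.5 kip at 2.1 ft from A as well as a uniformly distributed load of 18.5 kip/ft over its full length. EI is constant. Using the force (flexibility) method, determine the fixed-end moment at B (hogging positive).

Release both end moments; the primary structure is a simply-supported span AB with redundants M_A and M_B.
End rotations of the released simple span under the applied load (×1/EI):
  at A: point load 130.5 at a = 2.1: Pab(L + b)/(6LEI) = 53.44/EI
  at B: point load 130.5 at a = 2.1: Pab(L + a)/(6LEI) = 69.88/EI
  at A: UDL 18.5: wL³/(24EI) = 20.81/EI
  at B: UDL 18.5: wL³/(24EI) = 20.81/EI
  θ_A0 = 74.25/EI,  θ_B0 = 90.7/EI
Flexibility coefficients: a unit moment at one end gives L/(3EI) there and L/(6EI) at the far end, so f₁₁ = f₂₂ = 1/EI and f₁₂ = f₂₁ = 0.5/EI.
Compatibility — zero rotation at each built-in end:
  1 M_A + 0.5 M_B = 74.25
  0.5 M_A + 1 M_B = 90.7
Solving the pair gives M_A = 38.54 kip·ft and M_B = 71.43 kip·ft (hogging).

M_B = 71.43 kip·ft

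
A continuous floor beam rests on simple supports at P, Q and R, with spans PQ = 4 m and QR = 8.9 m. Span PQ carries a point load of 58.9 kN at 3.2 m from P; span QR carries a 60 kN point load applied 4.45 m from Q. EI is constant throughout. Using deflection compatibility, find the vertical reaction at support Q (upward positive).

Take M_Q as the redundant. Released structure: two simple spans PQ and QR with a hinge at Q.
End slopes at the hinge Q, treating each span as simply supported:
  span PQ: point load 58.9 at a = 3.2: Pab(L + a)/(6LEI) = 45.24/EI
  span QR: point load 60 at a = 4.45: Pab(L + b)/(6LEI) = 297/EI
  relative rotation θ_0 = (45.24 + 297)/EI = 342.3/EI
A unit hogging moment at Q produces rotation L₁/(3EI) + L₂/(3EI) = 4.3/EI.
Slope continuity at Q: θ_0 = M_Q·4.3/EI, so M_Q = 342.3/4.3 = 79.6 kN·m (hogging).
Span PQ, ΣM about P with M_Q applied at Q: R_Q^{PQ}·4 = 188.5 + 79.6, so R_Q^{PQ} = 67.02 kN and R_P = 58.9 − 67.02 = -8.12 kN.
Span QR, ΣM about R: R_Q^{QR}·8.9 = 267 + 79.6, so R_Q^{QR} = 38.94 kN and R_R = 60 − 38.94 = 21.06 kN.
R_Q = 67.02 + 38.94 = 106 kN.

R_Q = 106 kN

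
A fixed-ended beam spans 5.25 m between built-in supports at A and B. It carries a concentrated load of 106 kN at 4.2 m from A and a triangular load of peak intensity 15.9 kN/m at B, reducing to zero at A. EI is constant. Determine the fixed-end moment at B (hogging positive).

M_B = 93.14 kN·m

Take the two fixed-end moments M_A, M_B as redundants; the released structure is the simple span AB.
Simple-span end rotations at A and B under the given loads:
  at A: point load 106 at a = 4.2: Pab(L + b)/(6LEI) = 93.49/EI
  at B: point load 106 at a = 4.2: Pab(L + a)/(6LEI) = 140.2/EI
  at A: triangular load, peak 15.9: 7w₀L³/(360EI) = 44.74/EI
  at B: triangular load, peak 15.9: w₀L³/(45EI) = 51.13/EI
  θ_A0 = 138.2/EI,  θ_B0 = 191.4/EI
Flexibility coefficients: a unit moment at one end gives L/(3EI) there and L/(6EI) at the far end, so f₁₁ = f₂₂ = 1.75/EI and f₁₂ = f₂₁ = 0.875/EI.
Compatibility — zero rotation at each built-in end:
  1.75 M_A + 0.875 M_B = 138.2
  0.875 M_A + 1.75 M_B = 191.4
Solving the pair gives M_A = 32.42 kN·m and M_B = 93.14 kN·m (hogging).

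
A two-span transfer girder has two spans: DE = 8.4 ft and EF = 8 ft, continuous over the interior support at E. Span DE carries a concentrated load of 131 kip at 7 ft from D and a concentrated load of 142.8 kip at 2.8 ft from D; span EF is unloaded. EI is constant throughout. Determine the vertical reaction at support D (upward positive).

R_D = 97.66 kip

Release continuity at E by inserting a hinge; the redundant is the internal moment M_E. The primary structure is two simply-supported spans DE and EF.
End slopes at the hinge E, treating each span as simply supported:
  span DE: point load 131 at a = 7: Pab(L + a)/(6LEI) = 392.3/EI
  span DE: point load 142.8 at a = 2.8: Pab(L + a)/(6LEI) = 497.6/EI
  relative rotation θ_0 = (889.9 + 0)/EI = 889.9/EI
A unit hogging moment at E produces rotation L₁/(3EI) + L₂/(3EI) = 5.467/EI.
Compatibility: M_E·(L₁+L₂)/(3EI) = θ_0, giving M_E = 162.8 kip·ft (hogging).
Span DE, ΣM about D with M_E applied at E: R_E^{DE}·8.4 = 1317 + 162.8, so R_E^{DE} = 176.1 kip and R_D = 273.8 − 176.1 = 97.66 kip.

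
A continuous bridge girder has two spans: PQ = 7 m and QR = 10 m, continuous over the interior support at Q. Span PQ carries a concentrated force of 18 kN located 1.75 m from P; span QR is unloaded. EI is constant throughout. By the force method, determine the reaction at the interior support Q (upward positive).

Take M_Q as the redundant. Released structure: two simple spans PQ and QR with a hinge at Q.
End slopes at the hinge Q, treating each span as simply supported:
  span PQ: point load 18 at a = 1.75: Pab(L + a)/(6LEI) = 34.45/EI
  relative rotation θ_0 = (34.45 + 0)/EI = 34.45/EI
A unit hogging moment at Q produces rotation L₁/(3EI) + L₂/(3EI) = 5.667/EI.
Slope continuity at Q: θ_0 = M_Q·5.667/EI, so M_Q = 34.45/5.667 = 6.08 kN·m (hogging).
Span PQ, ΣM about P with M_Q applied at Q: R_Q^{PQ}·7 = 31.5 + 6.08, so R_Q^{PQ} = 5.369 kN and R_P = 18 − 5.369 = 12.63 kN.
Span QR, ΣM about R: R_Q^{QR}·10 = 0 + 6.08, so R_Q^{QR} = 0.608 kN and R_R = 0 − 0.608 = -0.608 kN.
R_Q = 5.369 + 0.608 = 5.977 kN.

R_Q = 5.977 kN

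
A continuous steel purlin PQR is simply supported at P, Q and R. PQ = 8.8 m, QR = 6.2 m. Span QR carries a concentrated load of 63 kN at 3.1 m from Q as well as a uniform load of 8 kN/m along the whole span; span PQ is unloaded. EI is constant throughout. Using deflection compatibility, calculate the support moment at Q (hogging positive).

M_Q = 46.16 kN·m

Take M_Q as the redundant. Released structure: two simple spans PQ and QR with a hinge at Q.
Discontinuity in slope at Q on the released structure — sum the simple-span end rotations:
  span QR: point load 63 at a = 3.1: Pab(L + b)/(6LEI) = 151.4/EI
  span QR: UDL 8: wL³/(24EI) = 79.44/EI
  relative rotation θ_0 = (0 + 230.8)/EI = 230.8/EI
A unit hogging moment at Q produces rotation L₁/(3EI) + L₂/(3EI) = 5/EI.
Slope continuity at Q: θ_0 = M_Q·5/EI, so M_Q = 230.8/5 = 46.16 kN·m (hogging).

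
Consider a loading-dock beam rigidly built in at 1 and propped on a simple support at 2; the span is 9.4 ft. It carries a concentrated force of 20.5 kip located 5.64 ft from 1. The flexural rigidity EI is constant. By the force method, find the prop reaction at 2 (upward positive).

R_2 = 8.856 kip

Release the roller at 2. Primary structure: cantilever fixed at 1.
Downward deflection at the released point 2 due to the loads:
  point load 20.5 at a = 5.64: Pa²(3L − a)/(6EI) = 2452/EI
Tip deflection under a unit load at 2: L³/(3EI) = 276.9/EI.
Compatibility at 2: δ_0 − R_2·δ_{22} = 0, so R_2 = 2452/276.9 = 8.856 kip.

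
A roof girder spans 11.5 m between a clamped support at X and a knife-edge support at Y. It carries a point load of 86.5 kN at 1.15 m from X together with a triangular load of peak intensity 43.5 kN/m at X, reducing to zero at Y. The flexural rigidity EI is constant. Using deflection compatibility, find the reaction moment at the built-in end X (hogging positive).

Release the roller at Y. Primary structure: cantilever fixed at X.
Free-end deflection of the primary structure under the applied loading (downward +):
  point load 86.5 at a = 1.15: Pa²(3L − a)/(6EI) = 635.9/EI
  triangular load, peak 43.5 at the fixed end: w₀L⁴/(30EI) = 25361/EI
  δ_0 = 25996/EI
Tip deflection under a unit load at Y: L³/(3EI) = 507/EI.
The prop prevents deflection at Y: R_Y = δ_0/δ_{YY} = 25996/507 = 51.28 kN.
Moment equilibrium about X: M_X = Σ(load moments about X) − R_Y·L = 1058 − 51.28×11.5 = 468.6 kN·m.

M_X = 468.6 kN·m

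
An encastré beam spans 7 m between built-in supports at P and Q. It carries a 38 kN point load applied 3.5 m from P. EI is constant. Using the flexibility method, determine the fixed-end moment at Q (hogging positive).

Release both end moments; the primary structure is a simply-supported span PQ with redundants M_P and M_Q.
End rotations of the released simple span under the applied load (×1/EI):
  at P: point load 38 at a = 3.5: Pab(L + b)/(6LEI) = 116.4/EI
  at Q: point load 38 at a = 3.5: Pab(L + a)/(6LEI) = 116.4/EI
  θ_P0 = 116.4/EI,  θ_Q0 = 116.4/EI
Flexibility coefficients: a unit moment at one end gives L/(3EI) there and L/(6EI) at the far end, so f₁₁ = f₂₂ = 2.333/EI and f₁₂ = f₂₁ = 1.167/EI.
Compatibility — zero rotation at each built-in end:
  2.333 M_P + 1.167 M_Q = 116.4
  1.167 M_P + 2.333 M_Q = 116.4
Solving the pair gives M_P = 33.25 kN·m and M_Q = 33.25 kN·m (hogging).

M_Q = 33.25 kN·m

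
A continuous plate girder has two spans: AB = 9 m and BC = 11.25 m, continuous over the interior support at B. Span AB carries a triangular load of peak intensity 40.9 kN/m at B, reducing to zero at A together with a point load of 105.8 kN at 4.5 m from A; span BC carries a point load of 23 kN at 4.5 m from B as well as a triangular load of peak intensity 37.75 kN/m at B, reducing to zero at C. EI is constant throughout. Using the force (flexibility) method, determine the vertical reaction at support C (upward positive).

R_C = 46.02 kN

Take M_B as the redundant. Released structure: two simple spans AB and BC with a hinge at B.
Rotations at B on the released spans (each span's end-slope, ×1/EI):
  span AB: triangular load, peak 40.9: w₀L³/(45EI) = 662.6/EI
  span AB: point load 105.8 at a = 4.5: Pab(L + a)/(6LEI) = 535.6/EI
  span BC: point load 23 at a = 4.5: Pab(L + b)/(6LEI) = 186.3/EI
  span BC: triangular load, peak 37.75: w₀L³/(45EI) = 1194/EI
  relative rotation θ_0 = (1198 + 1381)/EI = 2579/EI
A unit hogging moment at B produces rotation L₁/(3EI) + L₂/(3EI) = 6.75/EI.
Slope continuity at B: θ_0 = M_B·6.75/EI, so M_B = 2579/6.75 = 382.1 kN·m (hogging).
Span BC, ΣM about C: R_B^{BC}·11.25 = 1748 + 382.1, so R_B^{BC} = 189.3 kN and R_C = 235.3 − 189.3 = 46.02 kN.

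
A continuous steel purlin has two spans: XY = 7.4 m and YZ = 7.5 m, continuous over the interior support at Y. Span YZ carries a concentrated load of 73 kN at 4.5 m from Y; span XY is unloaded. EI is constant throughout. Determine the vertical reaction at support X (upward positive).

Release continuity at Y by inserting a hinge; the redundant is the internal moment M_Y. The primary structure is two simply-supported spans XY and YZ.
Rotations at Y on the released spans (each span's end-slope, ×1/EI):
  span YZ: point load 73 at a = 4.5: Pab(L + b)/(6LEI) = 229.9/EI
  relative rotation θ_0 = (0 + 229.9)/EI = 229.9/EI
A unit hogging moment at Y produces rotation L₁/(3EI) + L₂/(3EI) = 4.967/EI.
Compatibility: M_Y·(L₁+L₂)/(3EI) = θ_0, giving M_Y = 46.3 kN·m (hogging).
Span XY, ΣM about X with M_Y applied at Y: R_Y^{XY}·7.4 = 0 + 46.3, so R_Y^{XY} = 6.257 kN and R_X = 0 − 6.257 = -6.257 kN.

R_X = -6.257 kN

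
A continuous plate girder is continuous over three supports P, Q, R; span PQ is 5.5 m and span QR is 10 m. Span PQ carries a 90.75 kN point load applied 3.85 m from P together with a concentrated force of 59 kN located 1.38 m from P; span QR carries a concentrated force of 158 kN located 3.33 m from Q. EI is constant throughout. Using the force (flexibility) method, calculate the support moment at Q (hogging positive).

Release continuity at Q by inserting a hinge; the redundant is the internal moment M_Q. The primary structure is two simply-supported spans PQ and QR.
Rotations at Q on the released spans (each span's end-slope, ×1/EI):
  span PQ: point load 90.75 at a = 3.85: Pab(L + a)/(6LEI) = 163.3/EI
  span PQ: point load 59 at a = 1.38: Pab(L + a)/(6LEI) = 69.94/EI
  span QR: point load 158 at a = 3.33: Pab(L + b)/(6LEI) = 975/EI
  relative rotation θ_0 = (233.3 + 975)/EI = 1208/EI
A unit hogging moment at Q produces rotation L₁/(3EI) + L₂/(3EI) = 5.167/EI.
Compatibility: M_Q·(L₁+L₂)/(3EI) = θ_0, giving M_Q = 233.9 kN·m (hogging).

M_Q = 233.9 kN·m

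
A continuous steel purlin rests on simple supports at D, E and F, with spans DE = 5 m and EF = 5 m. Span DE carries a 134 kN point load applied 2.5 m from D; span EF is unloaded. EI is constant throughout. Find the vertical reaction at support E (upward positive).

Release continuity at E by inserting a hinge; the redundant is the internal moment M_E. The primary structure is two simply-supported spans DE and EF.
Discontinuity in slope at E on the released structure — sum the simple-span end rotations:
  span DE: point load 134 at a = 2.5: Pab(L + a)/(6LEI) = 209.4/EI
  relative rotation θ_0 = (209.4 + 0)/EI = 209.4/EI
A unit hogging moment at E produces rotation L₁/(3EI) + L₂/(3EI) = 3.333/EI.
Slope continuity at E: θ_0 = M_E·3.333/EI, so M_E = 209.4/3.333 = 62.81 kN·m (hogging).
Span DE, ΣM about D with M_E applied at E: R_E^{DE}·5 = 335 + 62.81, so R_E^{DE} = 79.56 kN and R_D = 134 − 79.56 = 54.44 kN.
Span EF, ΣM about F: R_E^{EF}·5 = 0 + 62.81, so R_E^{EF} = 12.56 kN and R_F = 0 − 12.56 = -12.56 kN.
R_E = 79.56 + 12.56 = 92.12 kN.

R_E = 92.12 kN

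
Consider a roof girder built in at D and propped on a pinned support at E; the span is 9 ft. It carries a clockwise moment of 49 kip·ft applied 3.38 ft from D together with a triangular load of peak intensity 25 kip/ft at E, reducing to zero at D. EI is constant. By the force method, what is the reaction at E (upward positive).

R_E = 66.86 kip

Release the roller at E. Primary structure: cantilever fixed at D.
Free-end deflection of the primary structure under the applied loading (downward +):
  clockwise couple 49 at a = 3.38: M₀a(2L − a)/(2EI) = 1211/EI
  triangular load, peak 25 at the free end: 11w₀L⁴/(120EI) = 15036/EI
  δ_0 = 16246/EI
Flexibility coefficient — unit upward force at E: δ_{EE} = L³/(3EI) = 243/EI.
Compatibility at E: δ_0 − R_E·δ_{EE} = 0, so R_E = 16246/243 = 66.86 kip.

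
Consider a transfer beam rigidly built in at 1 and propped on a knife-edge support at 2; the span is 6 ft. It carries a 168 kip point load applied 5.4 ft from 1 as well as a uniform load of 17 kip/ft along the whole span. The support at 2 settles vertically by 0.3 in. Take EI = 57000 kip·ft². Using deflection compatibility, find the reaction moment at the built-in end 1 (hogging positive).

Take the reaction at 2 as the redundant and release it; the primary structure is a cantilever fixed at 1.
Free-end deflection of the primary structure under the applied loading (downward +):
  point load 168 at a = 5.4: Pa²(3L − a)/(6EI) = 10288/EI
  UDL 17: wL⁴/(8EI) = 2754/EI
  δ_0 = 13042/EI
Tip deflection under a unit load at 2: L³/(3EI) = 72/EI.
With EI = 57000 kip·ft²: δ_0 = 0.2288 ft and δ_{22} = 0.001263 ft/kip.
Compatibility — the beam at 2 must follow the support down by 0.025 ft: δ_0 − R_2·δ_{22} = 0.025, so R_2 = (0.2288 − 0.025)/0.001263 = 161.3 kip.
Moment equilibrium about 1: M_1 = Σ(load moments about 1) − R_2·L = 1213 − 161.3×6 = 245.1 kip·ft.

M_1 = 245.1 kip·ft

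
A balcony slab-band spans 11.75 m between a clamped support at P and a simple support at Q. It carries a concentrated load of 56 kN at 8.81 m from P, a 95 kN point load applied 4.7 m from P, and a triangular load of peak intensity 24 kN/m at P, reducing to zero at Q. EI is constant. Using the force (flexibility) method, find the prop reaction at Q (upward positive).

Remove the prop at Q; the released (primary) structure is a cantilever built in at P.
Free-end deflection of the primary structure under the applied loading (downward +):
  point load 56 at a = 8.81: Pa²(3L − a)/(6EI) = 19154/EI
  point load 95 at a = 4.7: Pa²(3L − a)/(6EI) = 10685/EI
  triangular load, peak 24 at the fixed end: w₀L⁴/(30EI) = 15249/EI
  δ_0 = 45088/EI
Flexibility coefficient — unit upward force at Q: δ_{QQ} = L³/(3EI) = 540.7/EI.
The prop prevents deflection at Q: R_Q = δ_0/δ_{QQ} = 45088/540.7 = 83.38 kN.

R_Q = 83.38 kN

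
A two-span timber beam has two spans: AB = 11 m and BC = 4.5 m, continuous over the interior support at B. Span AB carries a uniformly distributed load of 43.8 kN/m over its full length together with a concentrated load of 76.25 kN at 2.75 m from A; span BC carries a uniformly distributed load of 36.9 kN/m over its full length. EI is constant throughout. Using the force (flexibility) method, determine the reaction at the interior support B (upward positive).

R_B = 520.5 kN

Release continuity at B by inserting a hinge; the redundant is the internal moment M_B. The primary structure is two simply-supported spans AB and BC.
Rotations at B on the released spans (each span's end-slope, ×1/EI):
  span AB: UDL 43.8: wL³/(24EI) = 2429/EI
  span AB: point load 76.25 at a = 2.75: Pab(L + a)/(6LEI) = 360.4/EI
  span BC: UDL 36.9: wL³/(24EI) = 140.1/EI
  relative rotation θ_0 = (2789 + 140.1)/EI = 2930/EI
A unit hogging moment at B produces rotation L₁/(3EI) + L₂/(3EI) = 5.167/EI.
Compatibility: M_B·(L₁+L₂)/(3EI) = θ_0, giving M_B = 567 kN·m (hogging).
Span AB, ΣM about A with M_B applied at B: R_B^{AB}·11 = 2860 + 567, so R_B^{AB} = 311.5 kN and R_A = 558 − 311.5 = 246.5 kN.
Span BC, ΣM about C: R_B^{BC}·4.5 = 373.6 + 567, so R_B^{BC} = 209 kN and R_C = 166.1 − 209 = -42.98 kN.
R_B = 311.5 + 209 = 520.5 kN.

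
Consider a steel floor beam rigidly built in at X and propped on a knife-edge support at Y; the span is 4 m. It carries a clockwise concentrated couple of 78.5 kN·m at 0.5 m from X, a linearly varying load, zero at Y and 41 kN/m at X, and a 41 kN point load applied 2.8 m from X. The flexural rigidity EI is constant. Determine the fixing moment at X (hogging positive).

M_X = 117 kN·m

Remove the prop at Y; the released (primary) structure is a cantilever built in at X.
Free-end deflection of the primary structure under the applied loading (downward +):
  clockwise couple 78.5 at a = 0.5: M₀a(2L − a)/(2EI) = 147.2/EI
  triangular load, peak 41 at the fixed end: w₀L⁴/(30EI) = 349.9/EI
  point load 41 at a = 2.8: Pa²(3L − a)/(6EI) = 492.9/EI
  δ_0 = 989.9/EI
Flexibility coefficient — unit upward force at Y: δ_{YY} = L³/(3EI) = 21.33/EI.
Compatibility at Y: δ_0 − R_Y·δ_{YY} = 0, so R_Y = 989.9/21.33 = 46.4 kN.
Moment equilibrium about X: M_X = Σ(load moments about X) − R_Y·L = 302.6 − 46.4×4 = 117 kN·m.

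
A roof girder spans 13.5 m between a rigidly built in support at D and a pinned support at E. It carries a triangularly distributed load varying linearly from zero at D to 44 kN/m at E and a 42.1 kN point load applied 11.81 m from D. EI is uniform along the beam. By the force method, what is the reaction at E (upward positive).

Take the reaction at E as the redundant and release it; the primary structure is a cantilever fixed at D.
Deflection at E on the released cantilever, summing each load's contribution:
  triangular load, peak 44 at the free end: 11w₀L⁴/(120EI) = 133967/EI
  point load 42.1 at a = 11.81: Pa²(3L − a)/(6EI) = 28078/EI
  δ_0 = 162045/EI
Flexibility coefficient — unit upward force at E: δ_{EE} = L³/(3EI) = 820.1/EI.
Compatibility at E: δ_0 − R_E·δ_{EE} = 0, so R_E = 162045/820.1 = 197.6 kN.

R_E = 197.6 kN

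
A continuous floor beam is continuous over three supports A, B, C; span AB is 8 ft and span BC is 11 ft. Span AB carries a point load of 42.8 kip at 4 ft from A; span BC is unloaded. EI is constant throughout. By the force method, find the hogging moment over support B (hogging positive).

M_B = 27.03 kip·ft

Take M_B as the redundant. Released structure: two simple spans AB and BC with a hinge at B.
Discontinuity in slope at B on the released structure — sum the simple-span end rotations:
  span AB: point load 42.8 at a = 4: Pab(L + a)/(6LEI) = 171.2/EI
  relative rotation θ_0 = (171.2 + 0)/EI = 171.2/EI
A unit hogging moment at B produces rotation L₁/(3EI) + L₂/(3EI) = 6.333/EI.
Slope continuity at B: θ_0 = M_B·6.333/EI, so M_B = 171.2/6.333 = 27.03 kip·ft (hogging).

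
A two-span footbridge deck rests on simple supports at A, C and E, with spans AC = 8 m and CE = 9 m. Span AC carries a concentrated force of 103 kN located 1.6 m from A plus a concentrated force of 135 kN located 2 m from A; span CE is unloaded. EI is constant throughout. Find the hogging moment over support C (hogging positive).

Insert a hinge at C; M_C is the redundant, and each span becomes simply supported.
End slopes at the hinge C, treating each span as simply supported:
  span AC: point load 103 at a = 1.6: Pab(L + a)/(6LEI) = 210.9/EI
  span AC: point load 135 at a = 2: Pab(L + a)/(6LEI) = 337.5/EI
  relative rotation θ_0 = (548.4 + 0)/EI = 548.4/EI
A unit hogging moment at C produces rotation L₁/(3EI) + L₂/(3EI) = 5.667/EI.
Slope continuity at C: θ_0 = M_C·5.667/EI, so M_C = 548.4/5.667 = 96.78 kN·m (hogging).

M_C = 96.78 kN·m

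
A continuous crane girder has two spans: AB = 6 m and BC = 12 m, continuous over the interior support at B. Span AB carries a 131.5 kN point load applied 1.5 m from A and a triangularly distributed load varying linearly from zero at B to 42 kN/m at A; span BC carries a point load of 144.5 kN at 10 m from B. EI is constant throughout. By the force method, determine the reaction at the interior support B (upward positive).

Release continuity at B by inserting a hinge; the redundant is the internal moment M_B. The primary structure is two simply-supported spans AB and BC.
Discontinuity in slope at B on the released structure — sum the simple-span end rotations:
  span AB: point load 131.5 at a = 1.5: Pab(L + a)/(6LEI) = 184.9/EI
  span AB: triangular load, peak 42: 7w₀L³/(360EI) = 176.4/EI
  span BC: point load 144.5 at a = 10: Pab(L + b)/(6LEI) = 561.9/EI
  relative rotation θ_0 = (361.3 + 561.9)/EI = 923.3/EI
A unit hogging moment at B produces rotation L₁/(3EI) + L₂/(3EI) = 6/EI.
Compatibility: M_B·(L₁+L₂)/(3EI) = θ_0, giving M_B = 153.9 kN·m (hogging).
Span AB, ΣM about A with M_B applied at B: R_B^{AB}·6 = 449.2 + 153.9, so R_B^{AB} = 100.5 kN and R_A = 257.5 − 100.5 = 157 kN.
Span BC, ΣM about C: R_B^{BC}·12 = 289 + 153.9, so R_B^{BC} = 36.91 kN and R_C = 144.5 − 36.91 = 107.6 kN.
R_B = 100.5 + 36.91 = 137.4 kN.

R_B = 137.4 kN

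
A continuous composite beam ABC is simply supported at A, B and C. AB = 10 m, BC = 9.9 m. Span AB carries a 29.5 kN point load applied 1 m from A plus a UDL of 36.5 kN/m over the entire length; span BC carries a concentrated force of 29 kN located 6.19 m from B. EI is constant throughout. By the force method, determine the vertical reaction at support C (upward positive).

R_C = -8.091 kN

Insert a hinge at B; M_B is the redundant, and each span becomes simply supported.
Discontinuity in slope at B on the released structure — sum the simple-span end rotations:
  span AB: point load 29.5 at a = 1: Pab(L + a)/(6LEI) = 48.67/EI
  span AB: UDL 36.5: wL³/(24EI) = 1521/EI
  span BC: point load 29 at a = 6.19: Pab(L + b)/(6LEI) = 152.6/EI
  relative rotation θ_0 = (1570 + 152.6)/EI = 1722/EI
A unit hogging moment at B produces rotation L₁/(3EI) + L₂/(3EI) = 6.633/EI.
Slope continuity at B: θ_0 = M_B·6.633/EI, so M_B = 1722/6.633 = 259.6 kN·m (hogging).
Span BC, ΣM about C: R_B^{BC}·9.9 = 107.6 + 259.6, so R_B^{BC} = 37.09 kN and R_C = 29 − 37.09 = -8.091 kN.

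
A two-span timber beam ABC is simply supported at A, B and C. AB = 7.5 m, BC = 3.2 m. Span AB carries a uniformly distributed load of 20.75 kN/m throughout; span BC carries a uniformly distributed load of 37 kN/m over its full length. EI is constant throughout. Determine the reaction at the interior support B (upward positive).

R_B = 188.9 kN

Insert a hinge at B; M_B is the redundant, and each span becomes simply supported.
Rotations at B on the released spans (each span's end-slope, ×1/EI):
  span AB: UDL 20.75: wL³/(24EI) = 364.7/EI
  span BC: UDL 37: wL³/(24EI) = 50.52/EI
  relative rotation θ_0 = (364.7 + 50.52)/EI = 415.3/EI
A unit hogging moment at B produces rotation L₁/(3EI) + L₂/(3EI) = 3.567/EI.
Slope continuity at B: θ_0 = M_B·3.567/EI, so M_B = 415.3/3.567 = 116.4 kN·m (hogging).
Span AB, ΣM about A with M_B applied at B: R_B^{AB}·7.5 = 583.6 + 116.4, so R_B^{AB} = 93.34 kN and R_A = 155.6 − 93.34 = 62.29 kN.
Span BC, ΣM about C: R_B^{BC}·3.2 = 189.4 + 116.4, so R_B^{BC} = 95.58 kN and R_C = 118.4 − 95.58 = 22.82 kN.
R_B = 93.34 + 95.58 = 188.9 kN.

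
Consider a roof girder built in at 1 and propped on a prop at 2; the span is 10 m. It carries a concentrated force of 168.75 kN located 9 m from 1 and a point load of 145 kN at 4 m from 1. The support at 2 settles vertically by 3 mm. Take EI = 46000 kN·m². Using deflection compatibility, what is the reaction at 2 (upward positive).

R_2 = 173.3 kN

Remove the prop at 2; the released (primary) structure is a cantilever built in at 1.
Deflection at 2 on the released cantilever, summing each load's contribution:
  point load 168.75 at a = 9: Pa²(3L − a)/(6EI) = 47841/EI
  point load 145 at a = 4: Pa²(3L − a)/(6EI) = 10053/EI
  δ_0 = 57894/EI
Tip deflection under a unit load at 2: L³/(3EI) = 333.3/EI.
With EI = 46000 kN·m²: δ_0 = 1.2586 m and δ_{22} = 0.007246 m/kN.
Compatibility — the beam at 2 must follow the support down by 0.003 m: δ_0 − R_2·δ_{22} = 0.003, so R_2 = (1.2586 − 0.003)/0.007246 = 173.3 kN.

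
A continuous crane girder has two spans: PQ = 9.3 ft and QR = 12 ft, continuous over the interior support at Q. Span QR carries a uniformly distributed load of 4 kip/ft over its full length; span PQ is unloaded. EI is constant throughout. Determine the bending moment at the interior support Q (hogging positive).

M_Q = 40.56 kip·ft

Release continuity at Q by inserting a hinge; the redundant is the internal moment M_Q. The primary structure is two simply-supported spans PQ and QR.
Discontinuity in slope at Q on the released structure — sum the simple-span end rotations:
  span QR: UDL 4: wL³/(24EI) = 288/EI
  relative rotation θ_0 = (0 + 288)/EI = 288/EI
A unit hogging moment at Q produces rotation L₁/(3EI) + L₂/(3EI) = 7.1/EI.
Compatibility: M_Q·(L₁+L₂)/(3EI) = θ_0, giving M_Q = 40.56 kip·ft (hogging).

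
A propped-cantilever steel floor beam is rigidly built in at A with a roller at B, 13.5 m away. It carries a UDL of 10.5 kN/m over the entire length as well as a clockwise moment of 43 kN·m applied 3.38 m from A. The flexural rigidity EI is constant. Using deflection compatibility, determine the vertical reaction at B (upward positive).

Release the roller at B. Primary structure: cantilever fixed at A.
Primary-structure tip deflection at B by superposition:
  UDL 10.5: wL⁴/(8EI) = 43595/EI
  clockwise couple 43 at a = 3.38: M₀a(2L − a)/(2EI) = 1716/EI
  δ_0 = 45311/EI
Tip deflection under a unit load at B: L³/(3EI) = 820.1/EI.
Compatibility at B: δ_0 − R_B·δ_{BB} = 0, so R_B = 45311/820.1 = 55.25 kN.

R_B = 55.25 kN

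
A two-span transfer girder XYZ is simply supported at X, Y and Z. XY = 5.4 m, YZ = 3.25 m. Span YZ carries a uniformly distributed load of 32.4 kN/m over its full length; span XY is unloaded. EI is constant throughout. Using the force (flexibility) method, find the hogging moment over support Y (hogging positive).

Take M_Y as the redundant. Released structure: two simple spans XY and YZ with a hinge at Y.
Rotations at Y on the released spans (each span's end-slope, ×1/EI):
  span YZ: UDL 32.4: wL³/(24EI) = 46.34/EI
  relative rotation θ_0 = (0 + 46.34)/EI = 46.34/EI
A unit hogging moment at Y produces rotation L₁/(3EI) + L₂/(3EI) = 2.883/EI.
Compatibility: M_Y·(L₁+L₂)/(3EI) = θ_0, giving M_Y = 16.07 kN·m (hogging).

M_Y = 16.07 kN·m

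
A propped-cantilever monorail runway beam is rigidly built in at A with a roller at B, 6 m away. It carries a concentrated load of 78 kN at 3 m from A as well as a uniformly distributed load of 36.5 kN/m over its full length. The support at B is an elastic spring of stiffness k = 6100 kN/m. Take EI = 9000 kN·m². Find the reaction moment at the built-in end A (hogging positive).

Take the reaction at B as the redundant and release it; the primary structure is a cantilever fixed at A.
Primary-structure tip deflection at B by superposition:
  point load 78 at a = 3: Pa²(3L − a)/(6EI) = 1755/EI
  UDL 36.5: wL⁴/(8EI) = 5913/EI
  δ_0 = 7668/EI
Flexibility coefficient — unit upward force at B: δ_{BB} = L³/(3EI) = 72/EI.
With EI = 9000 kN·m²: δ_0 = 0.852 m and δ_{BB} = 0.008 m/kN.
Compatibility — the spring shortens by R_B/k under the reaction it provides: δ_0 − R_B·δ_{BB} = R_B/k. With 1/k = 0.000164 m/kN, R_B = δ_0 / (δ_{BB} + 1/k) = 0.852 / (0.008 + 0.000164) = 104.4 kN.
Moment equilibrium about A: M_A = Σ(load moments about A) − R_B·L = 891 − 104.4×6 = 264.8 kN·m.

M_A = 264.8 kN·m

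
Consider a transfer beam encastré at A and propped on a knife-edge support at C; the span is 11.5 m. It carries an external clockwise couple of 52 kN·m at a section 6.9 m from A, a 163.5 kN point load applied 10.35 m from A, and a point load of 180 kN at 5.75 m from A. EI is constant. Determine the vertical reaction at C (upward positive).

Remove the prop at C; the released (primary) structure is a cantilever built in at A.
Deflection at C on the released cantilever, summing each load's contribution:
  clockwise couple 52 at a = 6.9: M₀a(2L − a)/(2EI) = 2888/EI
  point load 163.5 at a = 10.35: Pa²(3L − a)/(6EI) = 70496/EI
  point load 180 at a = 5.75: Pa²(3L − a)/(6EI) = 28516/EI
  δ_0 = 101901/EI
Tip deflection under a unit load at C: L³/(3EI) = 507/EI.
The prop prevents deflection at C: R_C = δ_0/δ_{CC} = 101901/507 = 201 kN.

R_C = 201 kN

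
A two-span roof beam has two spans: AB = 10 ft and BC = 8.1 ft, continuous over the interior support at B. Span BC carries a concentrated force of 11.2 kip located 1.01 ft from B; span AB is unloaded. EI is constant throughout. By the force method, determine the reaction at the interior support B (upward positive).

R_B = 10.73 kip

Insert a hinge at B; M_B is the redundant, and each span becomes simply supported.
End slopes at the hinge B, treating each span as simply supported:
  span BC: point load 11.2 at a = 1.01: Pab(L + b)/(6LEI) = 25.07/EI
  relative rotation θ_0 = (0 + 25.07)/EI = 25.07/EI
A unit hogging moment at B produces rotation L₁/(3EI) + L₂/(3EI) = 6.033/EI.
Slope continuity at B: θ_0 = M_B·6.033/EI, so M_B = 25.07/6.033 = 4.155 kip·ft (hogging).
Span AB, ΣM about A with M_B applied at B: R_B^{AB}·10 = 0 + 4.155, so R_B^{AB} = 0.4155 kip and R_A = 0 − 0.4155 = -0.4155 kip.
Span BC, ΣM about C: R_B^{BC}·8.1 = 79.41 + 4.155, so R_B^{BC} = 10.32 kip and R_C = 11.2 − 10.32 = 0.8836 kip.
R_B = 0.4155 + 10.32 = 10.73 kip.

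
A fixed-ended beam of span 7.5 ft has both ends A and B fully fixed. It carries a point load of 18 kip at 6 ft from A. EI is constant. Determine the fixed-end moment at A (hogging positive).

M_A = 4.32 kip·ft

Take the two fixed-end moments M_A, M_B as redundants; the released structure is the simple span AB.
On the primary (simply-supported) span, the end slopes from the loading are:
  at A: point load 18 at a = 6: Pab(L + b)/(6LEI) = 32.4/EI
  at B: point load 18 at a = 6: Pab(L + a)/(6LEI) = 48.6/EI
  θ_A0 = 32.4/EI,  θ_B0 = 48.6/EI
Flexibility coefficients: a unit moment at one end gives L/(3EI) there and L/(6EI) at the far end, so f₁₁ = f₂₂ = 2.5/EI and f₁₂ = f₂₁ = 1.25/EI.
Compatibility — zero rotation at each built-in end:
  2.5 M_A + 1.25 M_B = 32.4
  1.25 M_A + 2.5 M_B = 48.6
Solving the pair gives M_A = 4.32 kip·ft and M_B = 17.28 kip·ft (hogging).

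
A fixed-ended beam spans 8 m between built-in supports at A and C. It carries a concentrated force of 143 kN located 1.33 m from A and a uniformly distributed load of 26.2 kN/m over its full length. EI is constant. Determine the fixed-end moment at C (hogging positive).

M_C = 166.1 kN·m

Release both end moments; the primary structure is a simply-supported span AC with redundants M_A and M_C.
Simple-span end rotations at A and C under the given loads:
  at A: point load 143 at a = 1.33: Pab(L + b)/(6LEI) = 387.7/EI
  at C: point load 143 at a = 1.33: Pab(L + a)/(6LEI) = 246.6/EI
  at A: UDL 26.2: wL³/(24EI) = 558.9/EI
  at C: UDL 26.2: wL³/(24EI) = 558.9/EI
  θ_A0 = 946.6/EI,  θ_C0 = 805.5/EI
Flexibility coefficients: a unit moment at one end gives L/(3EI) there and L/(6EI) at the far end, so f₁₁ = f₂₂ = 2.667/EI and f₁₂ = f₂₁ = 1.333/EI.
Compatibility — zero rotation at each built-in end:
  2.667 M_A + 1.333 M_C = 946.6
  1.333 M_A + 2.667 M_C = 805.5
Solving the pair gives M_A = 271.9 kN·m and M_C = 166.1 kN·m (hogging).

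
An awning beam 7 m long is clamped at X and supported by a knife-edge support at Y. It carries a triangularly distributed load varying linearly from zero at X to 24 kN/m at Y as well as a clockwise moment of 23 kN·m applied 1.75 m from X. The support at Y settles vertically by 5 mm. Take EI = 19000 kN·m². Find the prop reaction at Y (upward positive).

Take the reaction at Y as the redundant and release it; the primary structure is a cantilever fixed at X.
Primary-structure tip deflection at Y by superposition:
  triangular load, peak 24 at the free end: 11w₀L⁴/(120EI) = 5282/EI
  clockwise couple 23 at a = 1.75: M₀a(2L − a)/(2EI) = 246.5/EI
  δ_0 = 5529/EI
Flexibility coefficient — unit upward force at Y: δ_{YY} = L³/(3EI) = 114.3/EI.
With EI = 19000 kN·m²: δ_0 = 0.29099 m and δ_{YY} = 0.006018 m/kN.
Compatibility — the beam at Y must follow the support down by 0.005 m: δ_0 − R_Y·δ_{YY} = 0.005, so R_Y = (0.29099 − 0.005)/0.006018 = 47.53 kN.

R_Y = 47.53 kN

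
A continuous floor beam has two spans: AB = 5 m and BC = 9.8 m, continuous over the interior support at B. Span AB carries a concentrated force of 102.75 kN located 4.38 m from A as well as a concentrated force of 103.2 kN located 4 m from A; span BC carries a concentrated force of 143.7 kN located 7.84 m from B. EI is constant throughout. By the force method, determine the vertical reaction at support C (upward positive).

Insert a hinge at B; M_B is the redundant, and each span becomes simply supported.
Rotations at B on the released spans (each span's end-slope, ×1/EI):
  span AB: point load 102.75 at a = 4.38: Pab(L + a)/(6LEI) = 87.24/EI
  span AB: point load 103.2 at a = 4: Pab(L + a)/(6LEI) = 123.8/EI
  span BC: point load 143.7 at a = 7.84: Pab(L + b)/(6LEI) = 441.6/EI
  relative rotation θ_0 = (211.1 + 441.6)/EI = 652.7/EI
A unit hogging moment at B produces rotation L₁/(3EI) + L₂/(3EI) = 4.933/EI.
Slope continuity at B: θ_0 = M_B·4.933/EI, so M_B = 652.7/4.933 = 132.3 kN·m (hogging).
Span BC, ΣM about C: R_B^{BC}·9.8 = 281.7 + 132.3, so R_B^{BC} = 42.24 kN and R_C = 143.7 − 42.24 = 101.5 kN.

R_C = 101.5 kN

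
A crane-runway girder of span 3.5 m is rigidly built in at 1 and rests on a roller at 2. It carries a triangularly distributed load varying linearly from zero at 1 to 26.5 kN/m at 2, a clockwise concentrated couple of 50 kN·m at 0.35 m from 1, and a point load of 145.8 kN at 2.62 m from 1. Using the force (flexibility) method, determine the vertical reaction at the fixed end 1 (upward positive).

R_1 = 70.63 kN

Remove the prop at 2; the released (primary) structure is a cantilever built in at 1.
Deflection at 2 on the released cantilever, summing each load's contribution:
  triangular load, peak 26.5 at the free end: 11w₀L⁴/(120EI) = 364.5/EI
  clockwise couple 50 at a = 0.35: M₀a(2L − a)/(2EI) = 58.19/EI
  point load 145.8 at a = 2.62: Pa²(3L − a)/(6EI) = 1314/EI
  δ_0 = 1737/EI
Tip deflection under a unit load at 2: L³/(3EI) = 14.29/EI.
The prop prevents deflection at 2: R_2 = δ_0/δ_{22} = 1737/14.29 = 121.5 kN.
Vertical equilibrium: R_1 = ΣP − R_2 = 192.2 − 121.5 = 70.63 kN.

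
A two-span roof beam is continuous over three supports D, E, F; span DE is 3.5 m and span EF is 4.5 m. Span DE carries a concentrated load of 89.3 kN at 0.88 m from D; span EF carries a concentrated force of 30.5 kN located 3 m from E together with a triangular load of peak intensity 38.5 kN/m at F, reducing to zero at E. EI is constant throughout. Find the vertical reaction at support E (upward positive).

R_E = 88.48 kN

Take M_E as the redundant. Released structure: two simple spans DE and EF with a hinge at E.
Discontinuity in slope at E on the released structure — sum the simple-span end rotations:
  span DE: point load 89.3 at a = 0.88: Pab(L + a)/(6LEI) = 42.94/EI
  span EF: point load 30.5 at a = 3: Pab(L + b)/(6LEI) = 30.5/EI
  span EF: triangular load, peak 38.5: 7w₀L³/(360EI) = 68.22/EI
  relative rotation θ_0 = (42.94 + 98.72)/EI = 141.7/EI
A unit hogging moment at E produces rotation L₁/(3EI) + L₂/(3EI) = 2.667/EI.
Slope continuity at E: θ_0 = M_E·2.667/EI, so M_E = 141.7/2.667 = 53.12 kN·m (hogging).
Span DE, ΣM about D with M_E applied at E: R_E^{DE}·3.5 = 78.58 + 53.12, so R_E^{DE} = 37.63 kN and R_D = 89.3 − 37.63 = 51.67 kN.
Span EF, ΣM about F: R_E^{EF}·4.5 = 175.7 + 53.12, so R_E^{EF} = 50.85 kN and R_F = 117.1 − 50.85 = 66.28 kN.
R_E = 37.63 + 50.85 = 88.48 kN.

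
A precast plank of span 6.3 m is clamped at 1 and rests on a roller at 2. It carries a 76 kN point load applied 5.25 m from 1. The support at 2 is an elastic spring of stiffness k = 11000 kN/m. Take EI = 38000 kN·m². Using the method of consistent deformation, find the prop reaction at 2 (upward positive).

R_2 = 54.9 kN

Release the roller at 2. Primary structure: cantilever fixed at 1.
Free-end deflection of the primary structure under the applied loading (downward +):
  point load 76 at a = 5.25: Pa²(3L − a)/(6EI) = 4766/EI
Tip deflection under a unit load at 2: L³/(3EI) = 83.35/EI.
With EI = 38000 kN·m²: δ_0 = 0.12541 m and δ_{22} = 0.002193 m/kN.
Compatibility — the spring shortens by R_2/k under the reaction it provides: δ_0 − R_2·δ_{22} = R_2/k. With 1/k = 0.000091 m/kN, R_2 = δ_0 / (δ_{22} + 1/k) = 0.12541 / (0.002193 + 0.000091) = 54.9 kN.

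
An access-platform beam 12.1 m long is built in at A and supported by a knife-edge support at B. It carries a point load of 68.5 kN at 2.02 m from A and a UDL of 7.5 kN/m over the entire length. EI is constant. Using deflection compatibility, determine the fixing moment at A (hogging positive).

M_A = 242.9 kN·m

Remove the prop at B; the released (primary) structure is a cantilever built in at A.
Deflection at B on the released cantilever, summing each load's contribution:
  point load 68.5 at a = 2.02: Pa²(3L − a)/(6EI) = 1597/EI
  UDL 7.5: wL⁴/(8EI) = 20096/EI
  δ_0 = 21693/EI
Tip deflection under a unit load at B: L³/(3EI) = 590.5/EI.
Compatibility at B: δ_0 − R_B·δ_{BB} = 0, so R_B = 21693/590.5 = 36.74 kN.
Moment equilibrium about A: M_A = Σ(load moments about A) − R_B·L = 687.4 − 36.74×12.1 = 242.9 kN·m.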